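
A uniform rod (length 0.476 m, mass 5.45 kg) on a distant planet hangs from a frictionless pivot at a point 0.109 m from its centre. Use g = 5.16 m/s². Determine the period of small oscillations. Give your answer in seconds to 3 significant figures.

For a physical pendulum T = 2π√(I/(mgd)), with d = 0.1090 m from pivot to centre of mass.
I_cm = mL²/12 = 5.45 × 0.476²/12 = 0.1029 kg·m²; I = I_cm + md² = 0.1029 + 5.45 × 0.1090² = 0.1677 kg·m².
T = 2π√(0.1677/(5.45 × 5.16 × 0.1090)) = 1.47 s.

1.47 s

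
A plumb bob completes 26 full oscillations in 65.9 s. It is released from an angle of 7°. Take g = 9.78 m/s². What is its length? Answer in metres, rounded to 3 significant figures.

1.59 m

T = 65.9/26 = 2.535 s.
From T = 2π√(L/g), L = gT²/(4π²) = 9.78 × 2.535²/(4π²) = 1.59 m.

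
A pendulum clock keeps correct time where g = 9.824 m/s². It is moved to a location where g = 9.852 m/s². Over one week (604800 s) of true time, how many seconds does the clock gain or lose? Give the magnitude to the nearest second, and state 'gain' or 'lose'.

The clock's period scales as T ∝ 1/√g, so T'/T = √(9.824/9.852) = 0.998578.
In 604800 s of true time the clock registers 604800/0.998578 = 605661.3 s, so it gains 861 s.

gain 861 s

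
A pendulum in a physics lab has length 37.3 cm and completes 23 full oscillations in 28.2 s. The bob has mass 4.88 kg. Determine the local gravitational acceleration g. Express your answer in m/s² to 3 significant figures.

9.80 m/s²

T = 28.2/23 = 1.226 s.
From T = 2π√(L/g), g = 4π²L/T² = 4π² × 0.373/1.226² = 9.80 m/s².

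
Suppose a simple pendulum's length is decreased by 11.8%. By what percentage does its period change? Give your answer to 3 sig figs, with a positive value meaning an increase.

-6.09%

T ∝ √L, so T'/T = √(0.8820) = 0.9391.
Percentage change in T = (0.9391 − 1) × 100% = -6.09%.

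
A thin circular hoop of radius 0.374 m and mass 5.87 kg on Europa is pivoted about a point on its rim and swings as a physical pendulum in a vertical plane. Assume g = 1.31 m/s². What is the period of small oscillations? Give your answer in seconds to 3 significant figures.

4.75 s

I_cm = mr² = 0.8211 kg·m². The pivot is at distance d = 0.374 m from the centre of mass.
By the parallel-axis theorem, I = I_cm + md² = 0.8211 + 0.8211 = 1.642 kg·m².
T = 2π√(I/(mgd)) = 2π√(1.642/(5.87 × 1.31 × 0.374)) = 4.75 s.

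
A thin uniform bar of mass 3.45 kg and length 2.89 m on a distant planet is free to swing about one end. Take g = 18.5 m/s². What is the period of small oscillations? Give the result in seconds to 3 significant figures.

2.03 s

For a physical pendulum T = 2π√(I/(mgd)), with d = 1.445 m from pivot to centre of mass.
I_cm = mL²/12 = 3.45 × 2.89²/12 = 2.401 kg·m²; I = I_cm + md² = 2.401 + 3.45 × 1.445² = 9.605 kg·m².
T = 2π√(9.605/(3.45 × 18.5 × 1.445)) = 2.03 s.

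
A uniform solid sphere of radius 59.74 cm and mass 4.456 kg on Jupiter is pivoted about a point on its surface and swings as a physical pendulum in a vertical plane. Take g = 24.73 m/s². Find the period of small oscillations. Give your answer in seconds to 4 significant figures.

1.155 s

I_cm = (2/5)mr² = 0.63611 kg·m². The pivot is at distance d = 0.5974 m from the centre of mass.
By the parallel-axis theorem, I = I_cm + md² = 0.63611 + 1.5903 = 2.2264 kg·m².
T = 2π√(I/(mgd)) = 2π√(2.2264/(4.456 × 24.73 × 0.5974)) = 1.155 s.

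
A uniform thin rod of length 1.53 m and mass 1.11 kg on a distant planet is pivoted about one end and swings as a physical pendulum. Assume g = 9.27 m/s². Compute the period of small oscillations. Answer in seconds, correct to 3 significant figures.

For a physical pendulum T = 2π√(I/(mgd)), with d = 0.7650 m from pivot to centre of mass.
I_cm = mL²/12 = 1.11 × 1.53²/12 = 0.2165 kg·m²; I = I_cm + md² = 0.2165 + 1.11 × 0.7650² = 0.8661 kg·m².
T = 2π√(0.8661/(1.11 × 9.27 × 0.7650)) = 2.08 s.

2.08 s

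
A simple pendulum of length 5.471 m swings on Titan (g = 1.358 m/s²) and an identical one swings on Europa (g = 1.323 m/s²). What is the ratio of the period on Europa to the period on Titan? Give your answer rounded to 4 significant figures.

1.013

T ∝ 1/√g, so T₂/T₁ = √(g₁/g₂) = √(1.358/1.323) = 1.013.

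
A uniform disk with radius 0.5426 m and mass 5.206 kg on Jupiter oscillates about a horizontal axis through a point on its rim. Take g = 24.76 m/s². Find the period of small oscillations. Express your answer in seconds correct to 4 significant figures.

I_cm = ½mr² = 0.76636 kg·m². The pivot is at distance d = 0.5426 m from the centre of mass.
By the parallel-axis theorem, I = I_cm + md² = 0.76636 + 1.5327 = 2.2991 kg·m².
T = 2π√(I/(mgd)) = 2π√(2.2991/(5.206 × 24.76 × 0.5426)) = 1.139 s.

1.139 s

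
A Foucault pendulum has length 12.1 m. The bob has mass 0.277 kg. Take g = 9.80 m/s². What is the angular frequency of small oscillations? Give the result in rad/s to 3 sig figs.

ω = √(g/L) = √(9.80/12.1) = 0.900 rad/s.

0.900 rad/s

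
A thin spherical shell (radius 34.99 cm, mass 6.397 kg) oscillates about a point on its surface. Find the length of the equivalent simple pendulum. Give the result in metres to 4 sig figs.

0.5832 m

The equivalent simple-pendulum length is L_eq = I/(md), where I is about the pivot and d = 0.34990 m.
I_cm = (2/3)mR² = 0.52212 kg·m², so I = I_cm + md² = 0.52212 + 0.78318 = 1.3053 kg·m².
L_eq = 1.3053/(6.397 × 0.34990) = 0.5832 m.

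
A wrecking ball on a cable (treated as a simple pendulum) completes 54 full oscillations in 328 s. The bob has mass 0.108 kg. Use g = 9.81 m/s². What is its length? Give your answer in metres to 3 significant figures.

9.17 m

T = 328/54 = 6.074 s.
From T = 2π√(L/g), L = gT²/(4π²) = 9.81 × 6.074²/(4π²) = 9.17 m.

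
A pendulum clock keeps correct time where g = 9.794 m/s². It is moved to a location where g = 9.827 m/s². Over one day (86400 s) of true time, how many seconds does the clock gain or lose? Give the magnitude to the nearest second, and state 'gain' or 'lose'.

The clock's period scales as T ∝ 1/√g, so T'/T = √(9.794/9.827) = 0.998320.
In 86400 s of true time the clock registers 86400/0.998320 = 86545.4 s, so it gains 145 s.

gain 145 s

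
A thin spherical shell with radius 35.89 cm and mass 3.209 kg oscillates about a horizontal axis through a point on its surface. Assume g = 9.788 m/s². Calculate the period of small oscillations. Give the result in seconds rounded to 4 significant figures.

1.553 s

I_cm = (2/3)mr² = 0.27557 kg·m². The pivot is at distance d = 0.3589 m from the centre of mass.
By the parallel-axis theorem, I = I_cm + md² = 0.27557 + 0.41335 = 0.68891 kg·m².
T = 2π√(I/(mgd)) = 2π√(0.68891/(3.209 × 9.788 × 0.3589)) = 1.553 s.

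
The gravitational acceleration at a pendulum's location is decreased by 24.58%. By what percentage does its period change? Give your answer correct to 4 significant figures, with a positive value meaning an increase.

15.15%

T ∝ 1/√g, so T'/T = 1/√(0.75420) = 1.1515.
Percentage change in T = (1.1515 − 1) × 100% = 15.15%.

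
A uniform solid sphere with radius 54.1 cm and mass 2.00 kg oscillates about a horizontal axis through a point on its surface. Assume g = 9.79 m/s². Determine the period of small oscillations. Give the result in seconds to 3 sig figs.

1.75 s

I_cm = (2/5)mr² = 0.2341 kg·m². The pivot is at distance d = 0.541 m from the centre of mass.
By the parallel-axis theorem, I = I_cm + md² = 0.2341 + 0.5854 = 0.8195 kg·m².
T = 2π√(I/(mgd)) = 2π√(0.8195/(2.00 × 9.79 × 0.541)) = 1.75 s.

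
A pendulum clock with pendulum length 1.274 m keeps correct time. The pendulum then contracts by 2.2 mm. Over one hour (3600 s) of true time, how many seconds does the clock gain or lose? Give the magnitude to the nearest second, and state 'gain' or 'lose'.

gain 3 s

T ∝ √L, so T'/T = √(1.27180/1.274) = 0.999136.
In 3600 s of true time the clock registers 3600/0.999136 = 3603.1 s, so it gains 3 s.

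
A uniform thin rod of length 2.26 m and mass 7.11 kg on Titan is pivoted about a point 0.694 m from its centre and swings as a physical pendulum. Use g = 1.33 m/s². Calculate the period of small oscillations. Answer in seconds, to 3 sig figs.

For a physical pendulum T = 2π√(I/(mgd)), with d = 0.6940 m from pivot to centre of mass.
I_cm = mL²/12 = 7.11 × 2.26²/12 = 3.026 kg·m²; I = I_cm + md² = 3.026 + 7.11 × 0.6940² = 6.451 kg·m².
T = 2π√(6.451/(7.11 × 1.33 × 0.6940)) = 6.23 s.

6.23 s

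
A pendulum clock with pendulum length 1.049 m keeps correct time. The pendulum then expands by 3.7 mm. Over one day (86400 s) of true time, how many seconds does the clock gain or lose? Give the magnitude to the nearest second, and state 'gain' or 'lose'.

T ∝ √L, so T'/T = √(1.05270/1.049) = 1.00176.
In 86400 s of true time the clock registers 86400/1.00176 = 86248.0 s, so it loses 152 s.

lose 152 s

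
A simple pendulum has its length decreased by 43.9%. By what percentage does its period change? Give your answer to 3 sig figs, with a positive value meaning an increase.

-25.1%

T ∝ √L, so T'/T = √(0.5610) = 0.7490.
Percentage change in T = (0.7490 − 1) × 100% = -25.1%.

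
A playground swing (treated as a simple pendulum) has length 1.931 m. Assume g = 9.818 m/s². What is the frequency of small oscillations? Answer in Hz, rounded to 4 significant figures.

T = 2π√(L/g) = 2π√(1.931/9.818) = 2.7865 s, so f = 1/T = 0.3589 Hz.

0.3589 Hz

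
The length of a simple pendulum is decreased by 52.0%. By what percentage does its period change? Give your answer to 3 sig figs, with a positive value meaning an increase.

T ∝ √L, so T'/T = √(0.4800) = 0.6928.
Percentage change in T = (0.6928 − 1) × 100% = -30.7%.

-30.7%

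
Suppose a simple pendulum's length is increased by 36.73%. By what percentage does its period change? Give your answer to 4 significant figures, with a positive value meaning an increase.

T ∝ √L, so T'/T = √(1.3673) = 1.1693.
Percentage change in T = (1.1693 − 1) × 100% = 16.93%.

16.93%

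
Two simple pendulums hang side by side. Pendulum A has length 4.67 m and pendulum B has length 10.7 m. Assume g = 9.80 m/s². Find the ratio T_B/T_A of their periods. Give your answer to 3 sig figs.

T ∝ √L, so T_B/T_A = √(L_B/L_A) = √(10.7/4.67) = 1.51.

1.51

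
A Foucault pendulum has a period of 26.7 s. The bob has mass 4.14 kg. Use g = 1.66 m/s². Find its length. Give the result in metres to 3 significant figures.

From T = 2π√(L/g), L = gT²/(4π²) = 1.66 × 26.70²/(4π²) = 30.0 m.

30.0 m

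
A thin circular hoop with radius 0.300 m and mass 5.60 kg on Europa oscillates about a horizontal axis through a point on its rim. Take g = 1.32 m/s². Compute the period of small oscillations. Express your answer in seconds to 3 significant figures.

I_cm = mr² = 0.5040 kg·m². The pivot is at distance d = 0.300 m from the centre of mass.
By the parallel-axis theorem, I = I_cm + md² = 0.5040 + 0.5040 = 1.008 kg·m².
T = 2π√(I/(mgd)) = 2π√(1.008/(5.60 × 1.32 × 0.300)) = 4.24 s.

4.24 s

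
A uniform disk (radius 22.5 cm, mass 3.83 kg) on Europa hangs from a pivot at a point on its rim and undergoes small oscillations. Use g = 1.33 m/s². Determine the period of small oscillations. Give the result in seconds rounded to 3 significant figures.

I_cm = ½mr² = 0.09695 kg·m². The pivot is at distance d = 0.225 m from the centre of mass.
By the parallel-axis theorem, I = I_cm + md² = 0.09695 + 0.1939 = 0.2908 kg·m².
T = 2π√(I/(mgd)) = 2π√(0.2908/(3.83 × 1.33 × 0.225)) = 3.17 s.

3.17 s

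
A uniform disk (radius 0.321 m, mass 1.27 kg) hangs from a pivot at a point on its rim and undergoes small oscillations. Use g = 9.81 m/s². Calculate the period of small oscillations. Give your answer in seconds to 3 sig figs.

1.39 s

I_cm = ½mr² = 0.06543 kg·m². The pivot is at distance d = 0.321 m from the centre of mass.
By the parallel-axis theorem, I = I_cm + md² = 0.06543 + 0.1309 = 0.1963 kg·m².
T = 2π√(I/(mgd)) = 2π√(0.1963/(1.27 × 9.81 × 0.321)) = 1.39 s.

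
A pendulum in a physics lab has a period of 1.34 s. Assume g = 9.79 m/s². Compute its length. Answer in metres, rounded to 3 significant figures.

0.445 m

From T = 2π√(L/g), L = gT²/(4π²) = 9.79 × 1.340²/(4π²) = 0.445 m.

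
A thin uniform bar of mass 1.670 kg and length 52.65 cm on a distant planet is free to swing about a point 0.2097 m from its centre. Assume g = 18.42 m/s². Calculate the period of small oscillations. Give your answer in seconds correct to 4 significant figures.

For a physical pendulum T = 2π√(I/(mgd)), with d = 0.20970 m from pivot to centre of mass.
I_cm = mL²/12 = 1.670 × 0.5265²/12 = 0.038577 kg·m²; I = I_cm + md² = 0.038577 + 1.670 × 0.20970² = 0.11201 kg·m².
T = 2π√(0.11201/(1.670 × 18.42 × 0.20970)) = 0.8280 s.

0.8280 s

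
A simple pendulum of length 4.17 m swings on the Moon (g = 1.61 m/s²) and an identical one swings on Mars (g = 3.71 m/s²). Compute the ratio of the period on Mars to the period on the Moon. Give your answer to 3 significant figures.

0.659

T ∝ 1/√g, so T₂/T₁ = √(g₁/g₂) = √(1.61/3.71) = 0.659.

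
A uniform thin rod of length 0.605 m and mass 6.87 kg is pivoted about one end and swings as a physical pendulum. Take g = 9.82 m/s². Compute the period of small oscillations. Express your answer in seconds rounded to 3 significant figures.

For a physical pendulum T = 2π√(I/(mgd)), with d = 0.3025 m from pivot to centre of mass.
I_cm = mL²/12 = 6.87 × 0.605²/12 = 0.2095 kg·m²; I = I_cm + md² = 0.2095 + 6.87 × 0.3025² = 0.8382 kg·m².
T = 2π√(0.8382/(6.87 × 9.82 × 0.3025)) = 1.27 s.

1.27 s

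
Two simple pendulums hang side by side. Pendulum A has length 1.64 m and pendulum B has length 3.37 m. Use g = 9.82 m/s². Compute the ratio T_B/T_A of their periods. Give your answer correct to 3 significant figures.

1.43

T ∝ √L, so T_B/T_A = √(L_B/L_A) = √(3.37/1.64) = 1.43.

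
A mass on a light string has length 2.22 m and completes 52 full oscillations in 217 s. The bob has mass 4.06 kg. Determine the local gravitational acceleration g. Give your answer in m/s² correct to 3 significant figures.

T = 217/52 = 4.173 s.
From T = 2π√(L/g), g = 4π²L/T² = 4π² × 2.22/4.173² = 5.03 m/s².

5.03 m/s²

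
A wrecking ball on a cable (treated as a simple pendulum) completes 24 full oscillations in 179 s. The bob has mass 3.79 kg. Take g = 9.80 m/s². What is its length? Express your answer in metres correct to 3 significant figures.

T = 179/24 = 7.458 s.
From T = 2π√(L/g), L = gT²/(4π²) = 9.80 × 7.458²/(4π²) = 13.8 m.

13.8 m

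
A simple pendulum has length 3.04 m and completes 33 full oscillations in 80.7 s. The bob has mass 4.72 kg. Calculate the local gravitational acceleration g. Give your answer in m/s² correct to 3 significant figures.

20.1 m/s²

T = 80.7/33 = 2.445 s.
From T = 2π√(L/g), g = 4π²L/T² = 4π² × 3.04/2.445² = 20.1 m/s².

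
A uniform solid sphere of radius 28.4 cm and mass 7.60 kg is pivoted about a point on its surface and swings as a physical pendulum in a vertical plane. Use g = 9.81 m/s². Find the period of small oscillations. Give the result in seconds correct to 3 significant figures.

I_cm = (2/5)mr² = 0.2452 kg·m². The pivot is at distance d = 0.284 m from the centre of mass.
By the parallel-axis theorem, I = I_cm + md² = 0.2452 + 0.6130 = 0.8582 kg·m².
T = 2π√(I/(mgd)) = 2π√(0.8582/(7.60 × 9.81 × 0.284)) = 1.26 s.

1.26 s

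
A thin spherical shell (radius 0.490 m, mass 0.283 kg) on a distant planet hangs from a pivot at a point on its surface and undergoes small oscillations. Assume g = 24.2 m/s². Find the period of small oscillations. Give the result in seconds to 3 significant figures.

I_cm = (2/3)mr² = 0.04530 kg·m². The pivot is at distance d = 0.490 m from the centre of mass.
By the parallel-axis theorem, I = I_cm + md² = 0.04530 + 0.06795 = 0.1132 kg·m².
T = 2π√(I/(mgd)) = 2π√(0.1132/(0.283 × 24.2 × 0.490)) = 1.15 s.

1.15 s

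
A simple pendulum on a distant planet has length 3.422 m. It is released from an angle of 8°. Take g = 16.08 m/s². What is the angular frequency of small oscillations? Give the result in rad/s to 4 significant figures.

2.168 rad/s

ω = √(g/L) = √(16.08/3.422) = 2.168 rad/s.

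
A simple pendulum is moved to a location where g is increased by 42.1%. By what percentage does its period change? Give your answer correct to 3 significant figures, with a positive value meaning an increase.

T ∝ 1/√g, so T'/T = 1/√(1.421) = 0.8389.
Percentage change in T = (0.8389 − 1) × 100% = -16.1%.

-16.1%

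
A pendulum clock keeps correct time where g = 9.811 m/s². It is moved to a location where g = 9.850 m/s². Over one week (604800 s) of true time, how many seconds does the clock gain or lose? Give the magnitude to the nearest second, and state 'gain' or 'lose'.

gain 1201 s

The clock's period scales as T ∝ 1/√g, so T'/T = √(9.811/9.850) = 0.998018.
In 604800 s of true time the clock registers 604800/0.998018 = 606000.9 s, so it gains 1201 s.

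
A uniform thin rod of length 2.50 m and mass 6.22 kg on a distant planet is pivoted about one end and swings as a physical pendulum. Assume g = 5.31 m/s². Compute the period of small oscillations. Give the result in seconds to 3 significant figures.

3.52 s

For a physical pendulum T = 2π√(I/(mgd)), with d = 1.250 m from pivot to centre of mass.
I_cm = mL²/12 = 6.22 × 2.50²/12 = 3.240 kg·m²; I = I_cm + md² = 3.240 + 6.22 × 1.250² = 12.96 kg·m².
T = 2π√(12.96/(6.22 × 5.31 × 1.250)) = 3.52 s.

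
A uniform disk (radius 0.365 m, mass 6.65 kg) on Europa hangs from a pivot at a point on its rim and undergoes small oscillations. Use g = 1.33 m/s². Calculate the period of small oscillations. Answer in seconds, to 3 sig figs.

4.03 s

I_cm = ½mr² = 0.4430 kg·m². The pivot is at distance d = 0.365 m from the centre of mass.
By the parallel-axis theorem, I = I_cm + md² = 0.4430 + 0.8859 = 1.329 kg·m².
T = 2π√(I/(mgd)) = 2π√(1.329/(6.65 × 1.33 × 0.365)) = 4.03 s.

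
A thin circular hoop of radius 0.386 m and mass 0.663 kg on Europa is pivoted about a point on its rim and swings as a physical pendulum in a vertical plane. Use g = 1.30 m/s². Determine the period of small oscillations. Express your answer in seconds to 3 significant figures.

4.84 s

I_cm = mr² = 0.09878 kg·m². The pivot is at distance d = 0.386 m from the centre of mass.
By the parallel-axis theorem, I = I_cm + md² = 0.09878 + 0.09878 = 0.1976 kg·m².
T = 2π√(I/(mgd)) = 2π√(0.1976/(0.663 × 1.30 × 0.386)) = 4.84 s.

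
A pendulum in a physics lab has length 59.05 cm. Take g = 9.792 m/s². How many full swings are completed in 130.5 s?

T = 2π√(L/g) = 2π√(0.5905/9.792) = 1.5430 s.
Number of complete oscillations = ⌊130.5/1.5430⌋ = ⌊84.578⌋ = 84.

84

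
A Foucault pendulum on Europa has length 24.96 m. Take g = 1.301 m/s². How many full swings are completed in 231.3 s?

T = 2π√(L/g) = 2π√(24.96/1.301) = 27.521 s.
Number of complete oscillations = ⌊231.3/27.521⌋ = ⌊8.4045⌋ = 8.

8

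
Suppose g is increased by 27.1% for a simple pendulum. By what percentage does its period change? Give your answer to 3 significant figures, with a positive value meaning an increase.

-11.3%

T ∝ 1/√g, so T'/T = 1/√(1.271) = 0.8870.
Percentage change in T = (0.8870 − 1) × 100% = -11.3%.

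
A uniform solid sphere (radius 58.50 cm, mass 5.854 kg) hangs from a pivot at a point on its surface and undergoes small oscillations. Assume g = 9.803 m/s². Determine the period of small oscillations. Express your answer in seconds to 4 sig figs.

1.816 s

I_cm = (2/5)mr² = 0.80135 kg·m². The pivot is at distance d = 0.5850 m from the centre of mass.
By the parallel-axis theorem, I = I_cm + md² = 0.80135 + 2.0034 = 2.8047 kg·m².
T = 2π√(I/(mgd)) = 2π√(2.8047/(5.854 × 9.803 × 0.5850)) = 1.816 s.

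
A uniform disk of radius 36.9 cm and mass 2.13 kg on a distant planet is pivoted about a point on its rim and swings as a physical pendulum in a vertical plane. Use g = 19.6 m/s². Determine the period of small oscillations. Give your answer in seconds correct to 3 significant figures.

1.06 s

I_cm = ½mr² = 0.1450 kg·m². The pivot is at distance d = 0.369 m from the centre of mass.
By the parallel-axis theorem, I = I_cm + md² = 0.1450 + 0.2900 = 0.4350 kg·m².
T = 2π√(I/(mgd)) = 2π√(0.4350/(2.13 × 19.6 × 0.369)) = 1.06 s.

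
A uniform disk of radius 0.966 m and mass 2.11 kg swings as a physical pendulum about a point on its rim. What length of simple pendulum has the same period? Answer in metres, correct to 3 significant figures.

1.45 m

The equivalent simple-pendulum length is L_eq = I/(md), where I is about the pivot and d = 0.9660 m.
I_cm = ½mR² = 0.9845 kg·m², so I = I_cm + md² = 0.9845 + 1.969 = 2.953 kg·m².
L_eq = 2.953/(2.11 × 0.9660) = 1.45 m.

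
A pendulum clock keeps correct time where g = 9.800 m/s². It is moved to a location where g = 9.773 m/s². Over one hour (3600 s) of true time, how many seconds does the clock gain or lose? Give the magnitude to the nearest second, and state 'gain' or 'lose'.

lose 5 s

The clock's period scales as T ∝ 1/√g, so T'/T = √(9.800/9.773) = 1.00138.
In 3600 s of true time the clock registers 3600/1.00138 = 3595.0 s, so it loses 5 s.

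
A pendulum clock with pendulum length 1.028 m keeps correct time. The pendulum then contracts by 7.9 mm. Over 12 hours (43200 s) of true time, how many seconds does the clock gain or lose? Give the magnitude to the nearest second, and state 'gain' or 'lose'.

T ∝ √L, so T'/T = √(1.02010/1.028) = 0.996150.
In 43200 s of true time the clock registers 43200/0.996150 = 43367.0 s, so it gains 167 s.

gain 167 s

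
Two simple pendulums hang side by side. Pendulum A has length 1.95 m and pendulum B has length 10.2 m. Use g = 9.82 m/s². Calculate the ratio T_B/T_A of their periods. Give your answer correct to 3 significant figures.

2.29

T ∝ √L, so T_B/T_A = √(L_B/L_A) = √(10.2/1.95) = 2.29.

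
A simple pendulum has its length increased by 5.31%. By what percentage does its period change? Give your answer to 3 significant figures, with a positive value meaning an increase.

2.62%

T ∝ √L, so T'/T = √(1.053) = 1.026.
Percentage change in T = (1.026 − 1) × 100% = 2.62%.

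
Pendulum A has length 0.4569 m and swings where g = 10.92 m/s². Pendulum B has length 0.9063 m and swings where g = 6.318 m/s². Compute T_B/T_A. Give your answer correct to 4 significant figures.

1.852

T = 2π√(L/g), so T_B/T_A = √((L_B/g_B)/(L_A/g_A)) = √((0.9063/6.318)/(0.4569/10.92)) = 1.852.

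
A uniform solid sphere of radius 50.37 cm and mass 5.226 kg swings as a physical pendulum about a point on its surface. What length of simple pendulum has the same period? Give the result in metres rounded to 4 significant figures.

The equivalent simple-pendulum length is L_eq = I/(md), where I is about the pivot and d = 0.50370 m.
I_cm = (2/5)mR² = 0.53036 kg·m², so I = I_cm + md² = 0.53036 + 1.3259 = 1.8563 kg·m².
L_eq = 1.8563/(5.226 × 0.50370) = 0.7052 m.

0.7052 m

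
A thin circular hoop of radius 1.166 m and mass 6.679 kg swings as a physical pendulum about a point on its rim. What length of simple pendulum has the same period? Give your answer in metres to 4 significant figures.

2.332 m

The equivalent simple-pendulum length is L_eq = I/(md), where I is about the pivot and d = 1.1660 m.
I_cm = mR² = 9.0805 kg·m², so I = I_cm + md² = 9.0805 + 9.0805 = 18.161 kg·m².
L_eq = 18.161/(6.679 × 1.1660) = 2.332 m.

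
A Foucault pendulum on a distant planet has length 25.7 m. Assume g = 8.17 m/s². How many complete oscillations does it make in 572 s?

51

T = 2π√(L/g) = 2π√(25.7/8.17) = 11.14 s.
Number of complete oscillations = ⌊572/11.14⌋ = ⌊51.33⌋ = 51.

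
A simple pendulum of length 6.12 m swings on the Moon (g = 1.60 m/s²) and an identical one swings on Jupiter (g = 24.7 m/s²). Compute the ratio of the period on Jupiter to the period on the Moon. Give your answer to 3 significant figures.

0.255

T ∝ 1/√g, so T₂/T₁ = √(g₁/g₂) = √(1.60/24.7) = 0.255.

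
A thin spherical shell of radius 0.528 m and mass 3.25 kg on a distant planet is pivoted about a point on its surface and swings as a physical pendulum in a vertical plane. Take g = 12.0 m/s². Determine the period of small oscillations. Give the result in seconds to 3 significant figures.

I_cm = (2/3)mr² = 0.6040 kg·m². The pivot is at distance d = 0.528 m from the centre of mass.
By the parallel-axis theorem, I = I_cm + md² = 0.6040 + 0.9060 = 1.510 kg·m².
T = 2π√(I/(mgd)) = 2π√(1.510/(3.25 × 12.0 × 0.528)) = 1.70 s.

1.70 s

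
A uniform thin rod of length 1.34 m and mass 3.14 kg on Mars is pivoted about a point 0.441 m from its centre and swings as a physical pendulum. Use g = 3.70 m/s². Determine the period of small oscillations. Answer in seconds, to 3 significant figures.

For a physical pendulum T = 2π√(I/(mgd)), with d = 0.4410 m from pivot to centre of mass.
I_cm = mL²/12 = 3.14 × 1.34²/12 = 0.4698 kg·m²; I = I_cm + md² = 0.4698 + 3.14 × 0.4410² = 1.081 kg·m².
T = 2π√(1.081/(3.14 × 3.70 × 0.4410)) = 2.89 s.

2.89 s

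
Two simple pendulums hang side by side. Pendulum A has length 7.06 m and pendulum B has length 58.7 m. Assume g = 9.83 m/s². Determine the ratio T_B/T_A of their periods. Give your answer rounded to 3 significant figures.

T ∝ √L, so T_B/T_A = √(L_B/L_A) = √(58.7/7.06) = 2.88.

2.88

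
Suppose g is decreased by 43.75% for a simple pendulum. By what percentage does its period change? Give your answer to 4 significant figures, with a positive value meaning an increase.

T ∝ 1/√g, so T'/T = 1/√(0.56250) = 1.3333.
Percentage change in T = (1.3333 − 1) × 100% = 33.33%.

33.33%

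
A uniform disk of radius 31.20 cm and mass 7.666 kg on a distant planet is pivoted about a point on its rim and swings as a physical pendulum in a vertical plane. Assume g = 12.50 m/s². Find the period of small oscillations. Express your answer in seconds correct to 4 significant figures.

I_cm = ½mr² = 0.37312 kg·m². The pivot is at distance d = 0.3120 m from the centre of mass.
By the parallel-axis theorem, I = I_cm + md² = 0.37312 + 0.74624 = 1.1194 kg·m².
T = 2π√(I/(mgd)) = 2π√(1.1194/(7.666 × 12.50 × 0.3120)) = 1.216 s.

1.216 s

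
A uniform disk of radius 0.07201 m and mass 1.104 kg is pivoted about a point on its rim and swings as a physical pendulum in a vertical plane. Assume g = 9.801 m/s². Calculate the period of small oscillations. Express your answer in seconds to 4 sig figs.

I_cm = ½mr² = 0.0028624 kg·m². The pivot is at distance d = 0.07201 m from the centre of mass.
By the parallel-axis theorem, I = I_cm + md² = 0.0028624 + 0.0057247 = 0.0085871 kg·m².
T = 2π√(I/(mgd)) = 2π√(0.0085871/(1.104 × 9.801 × 0.07201)) = 0.6596 s.

0.6596 s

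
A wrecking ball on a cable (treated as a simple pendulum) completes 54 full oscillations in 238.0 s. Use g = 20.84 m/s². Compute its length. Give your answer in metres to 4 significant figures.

10.25 m

T = 238.0/54 = 4.4074 s.
From T = 2π√(L/g), L = gT²/(4π²) = 20.84 × 4.4074²/(4π²) = 10.25 m.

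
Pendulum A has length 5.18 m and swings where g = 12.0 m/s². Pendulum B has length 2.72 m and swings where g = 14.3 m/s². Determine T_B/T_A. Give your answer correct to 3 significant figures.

T = 2π√(L/g), so T_B/T_A = √((L_B/g_B)/(L_A/g_A)) = √((2.72/14.3)/(5.18/12.0)) = 0.664.

0.664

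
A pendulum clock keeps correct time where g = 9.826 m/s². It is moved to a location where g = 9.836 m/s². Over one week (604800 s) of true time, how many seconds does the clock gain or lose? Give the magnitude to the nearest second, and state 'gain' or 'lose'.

The clock's period scales as T ∝ 1/√g, so T'/T = √(9.826/9.836) = 0.999492.
In 604800 s of true time the clock registers 604800/0.999492 = 605107.7 s, so it gains 308 s.

gain 308 s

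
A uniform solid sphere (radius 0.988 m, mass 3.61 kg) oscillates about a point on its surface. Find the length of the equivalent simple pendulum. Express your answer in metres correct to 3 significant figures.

The equivalent simple-pendulum length is L_eq = I/(md), where I is about the pivot and d = 0.9880 m.
I_cm = (2/5)mR² = 1.410 kg·m², so I = I_cm + md² = 1.410 + 3.524 = 4.933 kg·m².
L_eq = 4.933/(3.61 × 0.9880) = 1.38 m.

1.38 m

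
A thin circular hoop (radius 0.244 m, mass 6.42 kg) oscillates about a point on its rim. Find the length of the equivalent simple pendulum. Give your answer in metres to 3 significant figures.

0.488 m

The equivalent simple-pendulum length is L_eq = I/(md), where I is about the pivot and d = 0.2440 m.
I_cm = mR² = 0.3822 kg·m², so I = I_cm + md² = 0.3822 + 0.3822 = 0.7644 kg·m².
L_eq = 0.7644/(6.42 × 0.2440) = 0.488 m.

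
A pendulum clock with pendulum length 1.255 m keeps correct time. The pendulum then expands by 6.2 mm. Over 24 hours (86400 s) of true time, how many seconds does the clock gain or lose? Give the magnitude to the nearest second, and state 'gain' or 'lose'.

T ∝ √L, so T'/T = √(1.26120/1.255) = 1.00247.
In 86400 s of true time the clock registers 86400/1.00247 = 86187.4 s, so it loses 213 s.

lose 213 s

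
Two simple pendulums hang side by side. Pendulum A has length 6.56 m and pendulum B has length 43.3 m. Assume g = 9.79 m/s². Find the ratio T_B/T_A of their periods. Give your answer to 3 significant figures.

2.57

T ∝ √L, so T_B/T_A = √(L_B/L_A) = √(43.3/6.56) = 2.57.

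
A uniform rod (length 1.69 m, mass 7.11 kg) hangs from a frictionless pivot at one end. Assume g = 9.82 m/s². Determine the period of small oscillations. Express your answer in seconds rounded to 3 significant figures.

2.13 s

For a physical pendulum T = 2π√(I/(mgd)), with d = 0.8450 m from pivot to centre of mass.
I_cm = mL²/12 = 7.11 × 1.69²/12 = 1.692 kg·m²; I = I_cm + md² = 1.692 + 7.11 × 0.8450² = 6.769 kg·m².
T = 2π√(6.769/(7.11 × 9.82 × 0.8450)) = 2.13 s.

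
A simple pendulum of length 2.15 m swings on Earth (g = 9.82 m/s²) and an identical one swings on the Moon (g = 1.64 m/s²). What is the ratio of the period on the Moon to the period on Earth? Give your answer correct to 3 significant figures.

2.45

T ∝ 1/√g, so T₂/T₁ = √(g₁/g₂) = √(9.82/1.64) = 2.45.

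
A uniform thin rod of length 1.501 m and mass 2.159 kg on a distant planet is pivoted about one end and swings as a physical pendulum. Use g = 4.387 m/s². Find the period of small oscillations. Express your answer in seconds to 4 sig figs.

3.001 s

For a physical pendulum T = 2π√(I/(mgd)), with d = 0.75050 m from pivot to centre of mass.
I_cm = mL²/12 = 2.159 × 1.501²/12 = 0.40535 kg·m²; I = I_cm + md² = 0.40535 + 2.159 × 0.75050² = 1.6214 kg·m².
T = 2π√(1.6214/(2.159 × 4.387 × 0.75050)) = 3.001 s.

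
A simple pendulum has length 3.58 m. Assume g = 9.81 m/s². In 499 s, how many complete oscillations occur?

131

T = 2π√(L/g) = 2π√(3.58/9.81) = 3.796 s.
Number of complete oscillations = ⌊499/3.796⌋ = ⌊131.5⌋ = 131.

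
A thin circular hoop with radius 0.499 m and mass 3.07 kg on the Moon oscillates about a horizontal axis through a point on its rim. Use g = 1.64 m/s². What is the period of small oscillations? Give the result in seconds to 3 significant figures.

I_cm = mr² = 0.7644 kg·m². The pivot is at distance d = 0.499 m from the centre of mass.
By the parallel-axis theorem, I = I_cm + md² = 0.7644 + 0.7644 = 1.529 kg·m².
T = 2π√(I/(mgd)) = 2π√(1.529/(3.07 × 1.64 × 0.499)) = 4.90 s.

4.90 s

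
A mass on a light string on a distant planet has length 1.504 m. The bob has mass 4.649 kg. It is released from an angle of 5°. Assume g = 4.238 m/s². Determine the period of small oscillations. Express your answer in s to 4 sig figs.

3.743 s

T = 2π√(L/g) = 2π√(1.504/4.238) = 2π × 0.59572 = 3.743 s.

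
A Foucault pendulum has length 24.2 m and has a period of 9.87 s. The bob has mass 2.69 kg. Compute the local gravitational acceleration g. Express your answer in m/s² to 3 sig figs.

9.81 m/s²

From T = 2π√(L/g), g = 4π²L/T² = 4π² × 24.2/9.870² = 9.81 m/s².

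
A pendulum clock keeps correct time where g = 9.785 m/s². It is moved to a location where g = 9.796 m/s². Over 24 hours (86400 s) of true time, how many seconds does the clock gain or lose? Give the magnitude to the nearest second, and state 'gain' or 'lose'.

The clock's period scales as T ∝ 1/√g, so T'/T = √(9.785/9.796) = 0.999438.
In 86400 s of true time the clock registers 86400/0.999438 = 86448.6 s, so it gains 49 s.

gain 49 s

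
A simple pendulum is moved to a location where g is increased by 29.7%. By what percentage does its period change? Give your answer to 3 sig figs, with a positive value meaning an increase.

T ∝ 1/√g, so T'/T = 1/√(1.297) = 0.8781.
Percentage change in T = (0.8781 − 1) × 100% = -12.2%.

-12.2%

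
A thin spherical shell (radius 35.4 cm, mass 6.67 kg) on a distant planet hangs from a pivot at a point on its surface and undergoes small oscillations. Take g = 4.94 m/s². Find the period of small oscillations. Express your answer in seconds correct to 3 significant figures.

I_cm = (2/3)mr² = 0.5572 kg·m². The pivot is at distance d = 0.354 m from the centre of mass.
By the parallel-axis theorem, I = I_cm + md² = 0.5572 + 0.8359 = 1.393 kg·m².
T = 2π√(I/(mgd)) = 2π√(1.393/(6.67 × 4.94 × 0.354)) = 2.17 s.

2.17 s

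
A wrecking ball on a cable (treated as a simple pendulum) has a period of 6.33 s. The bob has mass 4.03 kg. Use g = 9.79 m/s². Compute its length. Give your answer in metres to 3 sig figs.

9.94 m

From T = 2π√(L/g), L = gT²/(4π²) = 9.79 × 6.330²/(4π²) = 9.94 m.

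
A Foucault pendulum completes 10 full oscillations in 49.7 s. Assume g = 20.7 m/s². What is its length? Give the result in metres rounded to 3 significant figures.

13.0 m

T = 49.7/10 = 4.970 s.
From T = 2π√(L/g), L = gT²/(4π²) = 20.7 × 4.970²/(4π²) = 13.0 m.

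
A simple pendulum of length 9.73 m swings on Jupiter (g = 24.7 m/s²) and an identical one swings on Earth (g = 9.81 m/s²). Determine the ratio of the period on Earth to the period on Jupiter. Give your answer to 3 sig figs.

T ∝ 1/√g, so T₂/T₁ = √(g₁/g₂) = √(24.7/9.81) = 1.59.

1.59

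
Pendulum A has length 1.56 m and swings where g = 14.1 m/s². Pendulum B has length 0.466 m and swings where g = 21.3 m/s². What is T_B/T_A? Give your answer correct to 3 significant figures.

T = 2π√(L/g), so T_B/T_A = √((L_B/g_B)/(L_A/g_A)) = √((0.466/21.3)/(1.56/14.1)) = 0.445.

0.445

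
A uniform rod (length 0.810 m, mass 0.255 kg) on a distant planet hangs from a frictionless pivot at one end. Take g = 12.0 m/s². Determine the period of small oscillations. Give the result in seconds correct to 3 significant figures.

For a physical pendulum T = 2π√(I/(mgd)), with d = 0.4050 m from pivot to centre of mass.
I_cm = mL²/12 = 0.255 × 0.810²/12 = 0.01394 kg·m²; I = I_cm + md² = 0.01394 + 0.255 × 0.4050² = 0.05577 kg·m².
T = 2π√(0.05577/(0.255 × 12.0 × 0.4050)) = 1.33 s.

1.33 s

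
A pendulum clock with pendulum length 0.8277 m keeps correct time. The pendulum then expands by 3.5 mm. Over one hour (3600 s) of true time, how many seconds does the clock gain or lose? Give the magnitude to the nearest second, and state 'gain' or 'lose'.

lose 8 s

T ∝ √L, so T'/T = √(0.83120/0.8277) = 1.00211.
In 3600 s of true time the clock registers 3600/1.00211 = 3592.4 s, so it loses 8 s.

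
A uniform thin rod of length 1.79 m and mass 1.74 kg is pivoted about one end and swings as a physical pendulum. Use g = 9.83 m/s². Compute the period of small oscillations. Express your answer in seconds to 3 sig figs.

2.19 s

For a physical pendulum T = 2π√(I/(mgd)), with d = 0.8950 m from pivot to centre of mass.
I_cm = mL²/12 = 1.74 × 1.79²/12 = 0.4646 kg·m²; I = I_cm + md² = 0.4646 + 1.74 × 0.8950² = 1.858 kg·m².
T = 2π√(1.858/(1.74 × 9.83 × 0.8950)) = 2.19 s.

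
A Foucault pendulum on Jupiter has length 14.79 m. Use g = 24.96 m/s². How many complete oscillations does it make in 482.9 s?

99

T = 2π√(L/g) = 2π√(14.79/24.96) = 4.8366 s.
Number of complete oscillations = ⌊482.9/4.8366⌋ = ⌊99.843⌋ = 99.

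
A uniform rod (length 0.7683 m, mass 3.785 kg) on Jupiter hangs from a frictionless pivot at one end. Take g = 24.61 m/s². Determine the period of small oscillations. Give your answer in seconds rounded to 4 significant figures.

0.9064 s

For a physical pendulum T = 2π√(I/(mgd)), with d = 0.38415 m from pivot to centre of mass.
I_cm = mL²/12 = 3.785 × 0.7683²/12 = 0.18619 kg·m²; I = I_cm + md² = 0.18619 + 3.785 × 0.38415² = 0.74474 kg·m².
T = 2π√(0.74474/(3.785 × 24.61 × 0.38415)) = 0.9064 s.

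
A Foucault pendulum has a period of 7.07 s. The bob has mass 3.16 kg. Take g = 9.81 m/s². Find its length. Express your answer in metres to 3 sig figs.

12.4 m

From T = 2π√(L/g), L = gT²/(4π²) = 9.81 × 7.070²/(4π²) = 12.4 m.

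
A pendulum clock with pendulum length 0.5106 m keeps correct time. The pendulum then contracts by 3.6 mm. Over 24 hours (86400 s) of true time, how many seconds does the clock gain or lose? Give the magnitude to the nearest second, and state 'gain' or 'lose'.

T ∝ √L, so T'/T = √(0.50700/0.5106) = 0.996468.
In 86400 s of true time the clock registers 86400/0.996468 = 86706.2 s, so it gains 306 s.

gain 306 s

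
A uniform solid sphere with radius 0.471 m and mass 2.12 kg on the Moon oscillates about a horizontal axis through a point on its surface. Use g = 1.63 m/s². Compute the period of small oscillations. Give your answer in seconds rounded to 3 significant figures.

4.00 s

I_cm = (2/5)mr² = 0.1881 kg·m². The pivot is at distance d = 0.471 m from the centre of mass.
By the parallel-axis theorem, I = I_cm + md² = 0.1881 + 0.4703 = 0.6584 kg·m².
T = 2π√(I/(mgd)) = 2π√(0.6584/(2.12 × 1.63 × 0.471)) = 4.00 s.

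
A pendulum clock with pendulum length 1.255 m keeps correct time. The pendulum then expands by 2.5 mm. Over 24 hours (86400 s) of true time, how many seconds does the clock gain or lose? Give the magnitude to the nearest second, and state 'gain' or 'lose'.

T ∝ √L, so T'/T = √(1.25750/1.255) = 1.00100.
In 86400 s of true time the clock registers 86400/1.00100 = 86314.1 s, so it loses 86 s.

lose 86 s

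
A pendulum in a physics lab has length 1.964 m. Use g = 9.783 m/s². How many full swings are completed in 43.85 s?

T = 2π√(L/g) = 2π√(1.964/9.783) = 2.8152 s.
Number of complete oscillations = ⌊43.85/2.8152⌋ = ⌊15.576⌋ = 15.

15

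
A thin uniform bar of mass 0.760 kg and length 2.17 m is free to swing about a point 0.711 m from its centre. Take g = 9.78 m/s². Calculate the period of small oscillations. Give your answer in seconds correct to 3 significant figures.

For a physical pendulum T = 2π√(I/(mgd)), with d = 0.7110 m from pivot to centre of mass.
I_cm = mL²/12 = 0.760 × 2.17²/12 = 0.2982 kg·m²; I = I_cm + md² = 0.2982 + 0.760 × 0.7110² = 0.6824 kg·m².
T = 2π√(0.6824/(0.760 × 9.78 × 0.7110)) = 2.26 s.

2.26 s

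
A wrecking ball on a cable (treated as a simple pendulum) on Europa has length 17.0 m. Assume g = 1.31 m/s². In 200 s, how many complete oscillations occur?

T = 2π√(L/g) = 2π√(17.0/1.31) = 22.63 s.
Number of complete oscillations = ⌊200/22.63⌋ = ⌊8.836⌋ = 8.

8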